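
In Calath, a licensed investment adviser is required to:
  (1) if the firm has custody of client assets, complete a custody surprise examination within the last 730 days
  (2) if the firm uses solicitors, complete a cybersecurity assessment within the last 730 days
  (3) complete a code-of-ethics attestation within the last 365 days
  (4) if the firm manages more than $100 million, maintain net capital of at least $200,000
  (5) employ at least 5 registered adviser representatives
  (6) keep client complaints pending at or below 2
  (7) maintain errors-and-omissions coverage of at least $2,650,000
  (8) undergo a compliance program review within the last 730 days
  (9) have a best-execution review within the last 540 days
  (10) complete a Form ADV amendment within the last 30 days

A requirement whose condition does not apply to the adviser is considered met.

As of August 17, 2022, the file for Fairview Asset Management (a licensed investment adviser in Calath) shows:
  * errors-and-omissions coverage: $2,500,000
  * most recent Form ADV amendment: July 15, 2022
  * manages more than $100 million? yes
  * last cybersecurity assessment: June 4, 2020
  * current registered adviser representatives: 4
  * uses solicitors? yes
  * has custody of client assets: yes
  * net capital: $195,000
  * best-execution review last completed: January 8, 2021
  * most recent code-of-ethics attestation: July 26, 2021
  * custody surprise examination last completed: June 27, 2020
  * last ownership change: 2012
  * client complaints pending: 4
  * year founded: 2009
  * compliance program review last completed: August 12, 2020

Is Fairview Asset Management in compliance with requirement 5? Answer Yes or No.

5. registered adviser representatives 4 < 5 → not met

No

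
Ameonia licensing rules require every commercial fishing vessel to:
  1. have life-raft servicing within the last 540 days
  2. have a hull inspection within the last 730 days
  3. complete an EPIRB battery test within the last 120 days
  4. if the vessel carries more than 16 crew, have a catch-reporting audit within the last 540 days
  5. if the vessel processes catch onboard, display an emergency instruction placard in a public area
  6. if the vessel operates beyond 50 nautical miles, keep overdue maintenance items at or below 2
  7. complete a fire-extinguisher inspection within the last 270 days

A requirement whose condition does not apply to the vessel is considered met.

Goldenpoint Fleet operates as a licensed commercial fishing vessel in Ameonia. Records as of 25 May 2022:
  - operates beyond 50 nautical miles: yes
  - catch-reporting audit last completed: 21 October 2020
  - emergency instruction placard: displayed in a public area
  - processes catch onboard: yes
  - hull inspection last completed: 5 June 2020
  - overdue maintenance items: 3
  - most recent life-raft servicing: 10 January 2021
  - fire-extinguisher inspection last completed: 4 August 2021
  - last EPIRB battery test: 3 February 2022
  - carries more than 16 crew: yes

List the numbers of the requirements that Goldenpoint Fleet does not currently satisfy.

1. life-raft servicing 500 days ago vs limit 540 → met
2. hull inspection 719 days ago vs limit 730 → met
3. EPIRB battery test 111 days ago vs limit 120 → met
4. condition 'carries more than 16 crew' holds; catch-reporting audit 581 days ago vs limit 540 → not met
5. condition 'processes catch onboard' holds; emergency instruction placard present → met
6. condition 'operates beyond 50 nautical miles' holds; overdue maintenance items 3 > 2 → not met
7. fire-extinguisher inspection 294 days ago vs limit 270 → not met
Not met: 4, 6, 7

4, 6, 7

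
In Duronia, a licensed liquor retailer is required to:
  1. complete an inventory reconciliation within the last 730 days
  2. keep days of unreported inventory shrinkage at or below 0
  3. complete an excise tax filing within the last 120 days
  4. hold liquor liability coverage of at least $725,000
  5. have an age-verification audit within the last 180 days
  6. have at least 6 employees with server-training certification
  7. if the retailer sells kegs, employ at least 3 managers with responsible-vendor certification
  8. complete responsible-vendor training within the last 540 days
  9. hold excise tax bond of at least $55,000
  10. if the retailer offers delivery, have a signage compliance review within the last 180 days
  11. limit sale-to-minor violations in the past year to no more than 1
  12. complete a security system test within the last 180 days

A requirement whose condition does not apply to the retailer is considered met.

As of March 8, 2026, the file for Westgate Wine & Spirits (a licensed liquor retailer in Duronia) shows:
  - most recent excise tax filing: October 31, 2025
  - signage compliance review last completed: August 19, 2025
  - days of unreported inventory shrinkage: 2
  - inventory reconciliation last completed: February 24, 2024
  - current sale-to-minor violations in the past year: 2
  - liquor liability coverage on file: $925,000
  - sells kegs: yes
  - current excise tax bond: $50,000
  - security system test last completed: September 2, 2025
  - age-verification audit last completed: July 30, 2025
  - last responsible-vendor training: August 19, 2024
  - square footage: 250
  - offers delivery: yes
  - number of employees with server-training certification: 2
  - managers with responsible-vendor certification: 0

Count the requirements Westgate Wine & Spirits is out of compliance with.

1. inventory reconciliation 743 days ago vs limit 730 → not met
2. days of unreported inventory shrinkage 2 > 0 → not met
3. excise tax filing 128 days ago vs limit 120 → not met
4. liquor liability coverage $925,000 ≥ $725,000 → met
5. age-verification audit 221 days ago vs limit 180 → not met
6. employees with server-training certification 2 < 6 → not met
7. condition 'sells kegs' holds; managers with responsible-vendor certification 0 < 3 → not met
8. responsible-vendor training 566 days ago vs limit 540 → not met
9. excise tax bond $50,000 < $55,000 → not met
10. condition 'offers delivery' holds; signage compliance review 201 days ago vs limit 180 → not met
11. sale-to-minor violations in the past year 2 > 1 → not met
12. security system test 187 days ago vs limit 180 → not met
Not met: 11 of 12

11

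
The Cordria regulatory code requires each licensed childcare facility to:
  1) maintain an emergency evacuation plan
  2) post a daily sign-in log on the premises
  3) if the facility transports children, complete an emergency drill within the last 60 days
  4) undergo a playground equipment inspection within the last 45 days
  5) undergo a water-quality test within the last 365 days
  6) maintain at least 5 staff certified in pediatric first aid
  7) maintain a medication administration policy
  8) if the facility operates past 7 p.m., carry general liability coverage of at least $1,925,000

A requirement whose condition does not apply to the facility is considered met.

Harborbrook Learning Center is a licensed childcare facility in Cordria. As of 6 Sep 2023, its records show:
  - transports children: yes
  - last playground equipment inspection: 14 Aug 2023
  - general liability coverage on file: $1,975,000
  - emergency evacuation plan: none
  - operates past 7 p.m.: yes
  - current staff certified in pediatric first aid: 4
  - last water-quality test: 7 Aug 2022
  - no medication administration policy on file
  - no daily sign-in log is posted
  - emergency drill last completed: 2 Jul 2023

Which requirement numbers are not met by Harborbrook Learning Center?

1, 2, 3, 5, 6, 7

1. emergency evacuation plan absent → not met
2. daily sign-in log absent → not met
3. condition 'transports children' holds; emergency drill 66 days ago vs limit 60 → not met
4. playground equipment inspection 23 days ago vs limit 45 → met
5. water-quality test 395 days ago vs limit 365 → not met
6. staff certified in pediatric first aid 4 < 5 → not met
7. medication administration policy absent → not met
8. condition 'operates past 7 p.m.' holds; general liability coverage $1,975,000 ≥ $1,925,000 → met
Not met: 1, 2, 3, 5, 6, 7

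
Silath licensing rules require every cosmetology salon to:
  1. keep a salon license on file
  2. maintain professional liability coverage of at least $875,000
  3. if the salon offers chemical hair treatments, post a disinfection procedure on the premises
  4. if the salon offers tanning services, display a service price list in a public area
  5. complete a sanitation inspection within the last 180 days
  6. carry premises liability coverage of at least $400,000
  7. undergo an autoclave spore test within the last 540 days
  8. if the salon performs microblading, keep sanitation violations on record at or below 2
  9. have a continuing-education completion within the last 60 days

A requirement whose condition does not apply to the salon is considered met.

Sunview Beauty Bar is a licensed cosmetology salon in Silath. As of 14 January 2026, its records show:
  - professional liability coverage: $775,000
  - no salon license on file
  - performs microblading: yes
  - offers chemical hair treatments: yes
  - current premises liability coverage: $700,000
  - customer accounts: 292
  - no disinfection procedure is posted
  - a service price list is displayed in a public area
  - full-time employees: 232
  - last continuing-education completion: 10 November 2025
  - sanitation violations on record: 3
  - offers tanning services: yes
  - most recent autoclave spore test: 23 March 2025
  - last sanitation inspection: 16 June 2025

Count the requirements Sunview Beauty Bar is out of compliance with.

1. salon license absent → not met
2. professional liability coverage $775,000 < $875,000 → not met
3. condition 'offers chemical hair treatments' holds; disinfection procedure absent → not met
4. condition 'offers tanning services' holds; service price list present → met
5. sanitation inspection 212 days ago vs limit 180 → not met
6. premises liability coverage $700,000 ≥ $400,000 → met
7. autoclave spore test 297 days ago vs limit 540 → met
8. condition 'performs microblading' holds; sanitation violations on record 3 > 2 → not met
9. continuing-education completion 65 days ago vs limit 60 → not met
Not met: 6 of 9

6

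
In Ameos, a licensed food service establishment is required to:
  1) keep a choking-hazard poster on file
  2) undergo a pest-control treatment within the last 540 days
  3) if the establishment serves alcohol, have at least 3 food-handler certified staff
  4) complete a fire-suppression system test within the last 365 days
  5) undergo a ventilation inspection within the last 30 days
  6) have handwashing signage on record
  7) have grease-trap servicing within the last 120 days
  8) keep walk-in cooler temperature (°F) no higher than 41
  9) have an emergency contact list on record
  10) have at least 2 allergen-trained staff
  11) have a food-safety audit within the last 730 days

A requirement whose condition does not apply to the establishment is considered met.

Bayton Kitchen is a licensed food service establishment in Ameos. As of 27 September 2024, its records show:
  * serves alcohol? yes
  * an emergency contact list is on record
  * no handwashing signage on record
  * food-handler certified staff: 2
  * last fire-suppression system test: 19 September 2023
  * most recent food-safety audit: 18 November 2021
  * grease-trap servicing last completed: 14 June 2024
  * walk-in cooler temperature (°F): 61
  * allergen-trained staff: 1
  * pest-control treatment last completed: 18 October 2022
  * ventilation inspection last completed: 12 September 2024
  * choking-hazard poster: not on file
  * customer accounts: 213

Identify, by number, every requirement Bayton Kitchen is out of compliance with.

1, 2, 3, 4, 6, 8, 10, 11

1. choking-hazard poster absent → not met
2. pest-control treatment 710 days ago vs limit 540 → not met
3. condition 'serves alcohol' holds; food-handler certified staff 2 < 3 → not met
4. fire-suppression system test 374 days ago vs limit 365 → not met
5. ventilation inspection 15 days ago vs limit 30 → met
6. handwashing signage absent → not met
7. grease-trap servicing 105 days ago vs limit 120 → met
8. walk-in cooler temperature (°F) 61 > 41 → not met
9. emergency contact list present → met
10. allergen-trained staff 1 < 2 → not met
11. food-safety audit 1044 days ago vs limit 730 → not met
Not met: 1, 2, 3, 4, 6, 8, 10, 11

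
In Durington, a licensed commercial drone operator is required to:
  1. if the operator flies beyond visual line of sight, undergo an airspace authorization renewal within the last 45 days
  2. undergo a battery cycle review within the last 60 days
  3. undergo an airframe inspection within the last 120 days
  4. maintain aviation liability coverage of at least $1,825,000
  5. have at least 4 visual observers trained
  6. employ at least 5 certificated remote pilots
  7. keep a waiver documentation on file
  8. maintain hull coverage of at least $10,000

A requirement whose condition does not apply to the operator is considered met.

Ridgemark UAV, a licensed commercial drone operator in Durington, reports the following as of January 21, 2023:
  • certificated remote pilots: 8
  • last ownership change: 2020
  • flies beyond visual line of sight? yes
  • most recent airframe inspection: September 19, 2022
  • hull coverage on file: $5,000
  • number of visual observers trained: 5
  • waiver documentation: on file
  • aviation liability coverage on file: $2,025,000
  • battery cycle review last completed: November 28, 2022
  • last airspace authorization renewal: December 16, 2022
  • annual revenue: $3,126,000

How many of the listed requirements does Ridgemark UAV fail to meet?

2

1. condition 'flies beyond visual line of sight' holds; airspace authorization renewal 36 days ago vs limit 45 → met
2. battery cycle review 54 days ago vs limit 60 → met
3. airframe inspection 124 days ago vs limit 120 → not met
4. aviation liability coverage $2,025,000 ≥ $1,825,000 → met
5. visual observers trained 5 ≥ 4 → met
6. certificated remote pilots 8 ≥ 5 → met
7. waiver documentation present → met
8. hull coverage $5,000 < $10,000 → not met
Not met: 2 of 8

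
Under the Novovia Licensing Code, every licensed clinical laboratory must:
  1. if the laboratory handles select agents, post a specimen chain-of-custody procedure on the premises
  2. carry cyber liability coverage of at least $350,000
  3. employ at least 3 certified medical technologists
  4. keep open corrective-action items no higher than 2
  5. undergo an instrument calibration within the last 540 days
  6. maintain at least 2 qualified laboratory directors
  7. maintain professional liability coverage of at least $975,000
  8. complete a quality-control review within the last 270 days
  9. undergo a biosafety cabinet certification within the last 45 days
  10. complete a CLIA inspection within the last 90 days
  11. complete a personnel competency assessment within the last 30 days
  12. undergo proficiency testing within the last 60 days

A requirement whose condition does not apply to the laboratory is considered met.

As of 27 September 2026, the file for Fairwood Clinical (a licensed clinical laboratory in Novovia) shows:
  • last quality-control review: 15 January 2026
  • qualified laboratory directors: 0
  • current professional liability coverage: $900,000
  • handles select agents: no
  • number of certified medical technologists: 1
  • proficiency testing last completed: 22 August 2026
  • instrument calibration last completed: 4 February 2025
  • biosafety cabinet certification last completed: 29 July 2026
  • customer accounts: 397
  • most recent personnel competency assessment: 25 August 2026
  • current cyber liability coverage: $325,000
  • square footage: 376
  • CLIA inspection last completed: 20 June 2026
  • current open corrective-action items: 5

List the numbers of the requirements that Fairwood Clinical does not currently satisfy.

1. condition 'handles select agents' does not hold → requirement n/a → met
2. cyber liability coverage $325,000 < $350,000 → not met
3. certified medical technologists 1 < 3 → not met
4. open corrective-action items 5 > 2 → not met
5. instrument calibration 600 days ago vs limit 540 → not met
6. qualified laboratory directors 0 < 2 → not met
7. professional liability coverage $900,000 < $975,000 → not met
8. quality-control review 255 days ago vs limit 270 → met
9. biosafety cabinet certification 60 days ago vs limit 45 → not met
10. CLIA inspection 99 days ago vs limit 90 → not met
11. personnel competency assessment 33 days ago vs limit 30 → not met
12. proficiency testing 36 days ago vs limit 60 → met
Not met: 2, 3, 4, 5, 6, 7, 9, 10, 11

2, 3, 4, 5, 6, 7, 9, 10, 11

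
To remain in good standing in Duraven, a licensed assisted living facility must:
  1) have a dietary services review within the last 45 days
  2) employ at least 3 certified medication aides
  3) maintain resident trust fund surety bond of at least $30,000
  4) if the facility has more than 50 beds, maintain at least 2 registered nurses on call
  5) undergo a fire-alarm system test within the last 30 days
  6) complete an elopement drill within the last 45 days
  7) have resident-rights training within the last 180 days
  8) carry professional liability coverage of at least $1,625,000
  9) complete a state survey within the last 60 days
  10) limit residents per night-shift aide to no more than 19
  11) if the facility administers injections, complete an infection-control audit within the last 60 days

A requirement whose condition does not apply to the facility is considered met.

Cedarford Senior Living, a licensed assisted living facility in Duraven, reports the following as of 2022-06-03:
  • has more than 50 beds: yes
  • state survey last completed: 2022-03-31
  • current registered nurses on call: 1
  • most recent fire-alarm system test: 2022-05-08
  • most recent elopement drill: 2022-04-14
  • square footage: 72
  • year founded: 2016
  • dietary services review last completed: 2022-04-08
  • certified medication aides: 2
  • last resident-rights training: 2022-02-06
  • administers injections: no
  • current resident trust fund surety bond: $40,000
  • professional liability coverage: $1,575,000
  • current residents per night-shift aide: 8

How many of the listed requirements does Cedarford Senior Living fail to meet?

6

1. dietary services review 56 days ago vs limit 45 → not met
2. certified medication aides 2 < 3 → not met
3. resident trust fund surety bond $40,000 ≥ $30,000 → met
4. condition 'has more than 50 beds' holds; registered nurses on call 1 < 2 → not met
5. fire-alarm system test 26 days ago vs limit 30 → met
6. elopement drill 50 days ago vs limit 45 → not met
7. resident-rights training 117 days ago vs limit 180 → met
8. professional liability coverage $1,575,000 < $1,625,000 → not met
9. state survey 64 days ago vs limit 60 → not met
10. residents per night-shift aide 8 ≤ 19 → met
11. condition 'administers injections' does not hold → requirement n/a → met
Not met: 6 of 11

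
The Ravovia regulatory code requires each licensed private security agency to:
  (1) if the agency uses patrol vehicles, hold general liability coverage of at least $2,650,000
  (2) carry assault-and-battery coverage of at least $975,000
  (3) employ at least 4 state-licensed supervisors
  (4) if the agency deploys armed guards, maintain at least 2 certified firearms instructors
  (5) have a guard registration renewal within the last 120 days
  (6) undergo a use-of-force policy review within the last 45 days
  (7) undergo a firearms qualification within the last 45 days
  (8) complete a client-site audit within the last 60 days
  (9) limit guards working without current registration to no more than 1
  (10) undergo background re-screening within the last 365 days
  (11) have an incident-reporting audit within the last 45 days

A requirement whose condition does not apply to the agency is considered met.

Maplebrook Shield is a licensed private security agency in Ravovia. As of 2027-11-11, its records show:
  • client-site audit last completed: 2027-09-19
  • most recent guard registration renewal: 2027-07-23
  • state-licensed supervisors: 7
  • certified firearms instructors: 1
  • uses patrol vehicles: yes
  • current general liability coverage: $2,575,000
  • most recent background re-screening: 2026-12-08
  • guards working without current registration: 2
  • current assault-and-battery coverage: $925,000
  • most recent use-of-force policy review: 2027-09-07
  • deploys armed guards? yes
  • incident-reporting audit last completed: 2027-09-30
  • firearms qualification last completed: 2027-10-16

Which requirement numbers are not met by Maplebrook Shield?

1, 2, 4, 6, 9

1. condition 'uses patrol vehicles' holds; general liability coverage $2,575,000 < $2,650,000 → not met
2. assault-and-battery coverage $925,000 < $975,000 → not met
3. state-licensed supervisors 7 ≥ 4 → met
4. condition 'deploys armed guards' holds; certified firearms instructors 1 < 2 → not met
5. guard registration renewal 111 days ago vs limit 120 → met
6. use-of-force policy review 65 days ago vs limit 45 → not met
7. firearms qualification 26 days ago vs limit 45 → met
8. client-site audit 53 days ago vs limit 60 → met
9. guards working without current registration 2 > 1 → not met
10. background re-screening 338 days ago vs limit 365 → met
11. incident-reporting audit 42 days ago vs limit 45 → met
Not met: 1, 2, 4, 6, 9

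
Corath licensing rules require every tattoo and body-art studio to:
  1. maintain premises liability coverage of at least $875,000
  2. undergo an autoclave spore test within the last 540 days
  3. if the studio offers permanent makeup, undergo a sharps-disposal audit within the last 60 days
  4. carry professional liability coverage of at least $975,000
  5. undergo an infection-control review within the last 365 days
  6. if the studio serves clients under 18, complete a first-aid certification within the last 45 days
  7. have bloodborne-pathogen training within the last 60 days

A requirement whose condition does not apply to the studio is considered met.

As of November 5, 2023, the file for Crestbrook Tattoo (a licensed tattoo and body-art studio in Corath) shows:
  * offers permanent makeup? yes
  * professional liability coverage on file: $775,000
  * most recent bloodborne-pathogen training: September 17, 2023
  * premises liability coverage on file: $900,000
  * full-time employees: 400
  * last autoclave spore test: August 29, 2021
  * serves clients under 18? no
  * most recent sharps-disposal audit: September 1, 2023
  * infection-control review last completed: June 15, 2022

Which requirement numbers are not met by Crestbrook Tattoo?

2, 3, 4, 5

1. premises liability coverage $900,000 ≥ $875,000 → met
2. autoclave spore test 798 days ago vs limit 540 → not met
3. condition 'offers permanent makeup' holds; sharps-disposal audit 65 days ago vs limit 60 → not met
4. professional liability coverage $775,000 < $975,000 → not met
5. infection-control review 508 days ago vs limit 365 → not met
6. condition 'serves clients under 18' does not hold → requirement n/a → met
7. bloodborne-pathogen training 49 days ago vs limit 60 → met
Not met: 2, 3, 4, 5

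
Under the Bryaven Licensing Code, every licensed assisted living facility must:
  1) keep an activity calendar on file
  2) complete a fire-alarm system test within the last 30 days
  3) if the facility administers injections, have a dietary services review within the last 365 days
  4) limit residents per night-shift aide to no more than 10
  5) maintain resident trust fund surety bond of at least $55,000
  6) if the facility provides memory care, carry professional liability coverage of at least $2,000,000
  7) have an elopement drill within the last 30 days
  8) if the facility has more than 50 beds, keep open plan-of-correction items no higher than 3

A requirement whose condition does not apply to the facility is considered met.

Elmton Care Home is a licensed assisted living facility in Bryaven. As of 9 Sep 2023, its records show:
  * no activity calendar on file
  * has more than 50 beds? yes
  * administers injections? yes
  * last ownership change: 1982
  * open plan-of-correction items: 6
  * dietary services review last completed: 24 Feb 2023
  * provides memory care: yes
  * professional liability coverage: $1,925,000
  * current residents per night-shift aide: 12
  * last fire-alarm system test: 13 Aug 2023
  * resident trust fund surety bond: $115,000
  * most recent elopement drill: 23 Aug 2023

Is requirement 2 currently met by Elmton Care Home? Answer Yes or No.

Yes

2. fire-alarm system test 27 days ago vs limit 30 → met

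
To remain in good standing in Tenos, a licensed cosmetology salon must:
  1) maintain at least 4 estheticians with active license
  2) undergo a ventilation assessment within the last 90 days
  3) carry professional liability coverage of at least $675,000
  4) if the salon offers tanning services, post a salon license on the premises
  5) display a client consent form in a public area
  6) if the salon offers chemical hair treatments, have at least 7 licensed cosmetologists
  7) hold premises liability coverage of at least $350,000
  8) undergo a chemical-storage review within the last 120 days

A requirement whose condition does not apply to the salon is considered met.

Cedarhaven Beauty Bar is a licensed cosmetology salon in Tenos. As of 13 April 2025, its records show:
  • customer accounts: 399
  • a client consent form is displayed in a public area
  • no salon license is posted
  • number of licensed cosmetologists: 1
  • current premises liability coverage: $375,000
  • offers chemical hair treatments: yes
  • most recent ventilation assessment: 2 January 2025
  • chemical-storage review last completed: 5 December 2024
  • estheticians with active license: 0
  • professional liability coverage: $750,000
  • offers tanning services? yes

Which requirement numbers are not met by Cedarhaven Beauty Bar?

1. estheticians with active license 0 < 4 → not met
2. ventilation assessment 101 days ago vs limit 90 → not met
3. professional liability coverage $750,000 ≥ $675,000 → met
4. condition 'offers tanning services' holds; salon license absent → not met
5. client consent form present → met
6. condition 'offers chemical hair treatments' holds; licensed cosmetologists 1 < 7 → not met
7. premises liability coverage $375,000 ≥ $350,000 → met
8. chemical-storage review 129 days ago vs limit 120 → not met
Not met: 1, 2, 4, 6, 8

1, 2, 4, 6, 8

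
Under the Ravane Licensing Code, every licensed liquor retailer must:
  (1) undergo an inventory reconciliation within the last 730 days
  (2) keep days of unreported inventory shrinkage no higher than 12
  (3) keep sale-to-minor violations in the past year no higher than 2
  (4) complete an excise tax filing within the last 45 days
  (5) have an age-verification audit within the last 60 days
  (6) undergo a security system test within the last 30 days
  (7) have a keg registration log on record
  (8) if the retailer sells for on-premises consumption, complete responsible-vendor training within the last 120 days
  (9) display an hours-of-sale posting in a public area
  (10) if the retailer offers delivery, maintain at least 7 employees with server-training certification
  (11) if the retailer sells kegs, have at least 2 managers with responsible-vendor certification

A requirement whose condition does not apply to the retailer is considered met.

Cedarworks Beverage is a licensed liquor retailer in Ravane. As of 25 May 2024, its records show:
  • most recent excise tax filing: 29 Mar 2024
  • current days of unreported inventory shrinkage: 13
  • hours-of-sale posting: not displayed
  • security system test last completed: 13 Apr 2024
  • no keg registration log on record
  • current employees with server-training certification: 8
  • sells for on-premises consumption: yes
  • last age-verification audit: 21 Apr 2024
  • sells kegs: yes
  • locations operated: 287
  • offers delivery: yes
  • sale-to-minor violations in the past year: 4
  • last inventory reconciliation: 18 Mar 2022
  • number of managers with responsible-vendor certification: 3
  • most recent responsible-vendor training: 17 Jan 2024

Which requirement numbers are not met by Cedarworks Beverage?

1. inventory reconciliation 799 days ago vs limit 730 → not met
2. days of unreported inventory shrinkage 13 > 12 → not met
3. sale-to-minor violations in the past year 4 > 2 → not met
4. excise tax filing 57 days ago vs limit 45 → not met
5. age-verification audit 34 days ago vs limit 60 → met
6. security system test 42 days ago vs limit 30 → not met
7. keg registration log absent → not met
8. condition 'sells for on-premises consumption' holds; responsible-vendor training 129 days ago vs limit 120 → not met
9. hours-of-sale posting absent → not met
10. condition 'offers delivery' holds; employees with server-training certification 8 ≥ 7 → met
11. condition 'sells kegs' holds; managers with responsible-vendor certification 3 ≥ 2 → met
Not met: 1, 2, 3, 4, 6, 7, 8, 9

1, 2, 3, 4, 6, 7, 8, 9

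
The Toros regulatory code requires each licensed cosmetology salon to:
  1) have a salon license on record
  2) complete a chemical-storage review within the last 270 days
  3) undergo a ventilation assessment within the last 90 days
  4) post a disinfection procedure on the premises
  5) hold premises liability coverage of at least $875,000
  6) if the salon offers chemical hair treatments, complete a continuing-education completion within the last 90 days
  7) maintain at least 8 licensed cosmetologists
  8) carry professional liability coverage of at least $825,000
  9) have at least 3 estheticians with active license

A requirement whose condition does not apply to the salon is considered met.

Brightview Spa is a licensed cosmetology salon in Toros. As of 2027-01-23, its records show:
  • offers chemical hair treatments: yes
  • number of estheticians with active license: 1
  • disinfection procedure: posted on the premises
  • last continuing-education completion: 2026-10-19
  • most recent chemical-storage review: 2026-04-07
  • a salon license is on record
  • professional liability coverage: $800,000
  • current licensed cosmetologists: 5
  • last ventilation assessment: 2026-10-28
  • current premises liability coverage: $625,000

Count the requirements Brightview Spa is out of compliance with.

1. salon license present → met
2. chemical-storage review 291 days ago vs limit 270 → not met
3. ventilation assessment 87 days ago vs limit 90 → met
4. disinfection procedure present → met
5. premises liability coverage $625,000 < $875,000 → not met
6. condition 'offers chemical hair treatments' holds; continuing-education completion 96 days ago vs limit 90 → not met
7. licensed cosmetologists 5 < 8 → not met
8. professional liability coverage $800,000 < $825,000 → not met
9. estheticians with active license 1 < 3 → not met
Not met: 6 of 9

6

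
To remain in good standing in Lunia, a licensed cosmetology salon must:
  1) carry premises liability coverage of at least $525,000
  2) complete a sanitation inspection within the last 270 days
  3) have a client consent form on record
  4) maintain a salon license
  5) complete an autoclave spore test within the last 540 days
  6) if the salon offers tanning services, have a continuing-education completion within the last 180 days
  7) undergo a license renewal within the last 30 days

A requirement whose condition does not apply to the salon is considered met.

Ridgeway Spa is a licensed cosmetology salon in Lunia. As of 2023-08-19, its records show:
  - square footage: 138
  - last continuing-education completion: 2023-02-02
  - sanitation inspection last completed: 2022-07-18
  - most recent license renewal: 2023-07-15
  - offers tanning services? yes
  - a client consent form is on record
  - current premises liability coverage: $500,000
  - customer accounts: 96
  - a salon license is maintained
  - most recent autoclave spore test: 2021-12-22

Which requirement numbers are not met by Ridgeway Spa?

1. premises liability coverage $500,000 < $525,000 → not met
2. sanitation inspection 397 days ago vs limit 270 → not met
3. client consent form present → met
4. salon license present → met
5. autoclave spore test 605 days ago vs limit 540 → not met
6. condition 'offers tanning services' holds; continuing-education completion 198 days ago vs limit 180 → not met
7. license renewal 35 days ago vs limit 30 → not met
Not met: 1, 2, 5, 6, 7

1, 2, 5, 6, 7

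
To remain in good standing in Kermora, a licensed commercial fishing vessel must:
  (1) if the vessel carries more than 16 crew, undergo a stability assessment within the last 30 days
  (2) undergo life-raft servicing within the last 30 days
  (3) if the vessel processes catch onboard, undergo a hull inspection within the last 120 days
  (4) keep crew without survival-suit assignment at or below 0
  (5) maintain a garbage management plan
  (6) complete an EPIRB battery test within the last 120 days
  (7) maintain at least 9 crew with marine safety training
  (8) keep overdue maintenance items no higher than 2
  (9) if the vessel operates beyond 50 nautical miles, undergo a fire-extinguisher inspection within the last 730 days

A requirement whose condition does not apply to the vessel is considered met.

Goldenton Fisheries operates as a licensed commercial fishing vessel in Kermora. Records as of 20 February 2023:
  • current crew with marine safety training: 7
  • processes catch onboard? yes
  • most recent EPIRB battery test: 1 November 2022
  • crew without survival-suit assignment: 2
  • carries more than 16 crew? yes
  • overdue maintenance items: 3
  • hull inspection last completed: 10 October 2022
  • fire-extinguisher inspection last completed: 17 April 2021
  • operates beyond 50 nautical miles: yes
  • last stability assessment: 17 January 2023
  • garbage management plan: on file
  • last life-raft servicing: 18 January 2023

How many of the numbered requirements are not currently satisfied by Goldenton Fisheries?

6

1. condition 'carries more than 16 crew' holds; stability assessment 34 days ago vs limit 30 → not met
2. life-raft servicing 33 days ago vs limit 30 → not met
3. condition 'processes catch onboard' holds; hull inspection 133 days ago vs limit 120 → not met
4. crew without survival-suit assignment 2 > 0 → not met
5. garbage management plan present → met
6. EPIRB battery test 111 days ago vs limit 120 → met
7. crew with marine safety training 7 < 9 → not met
8. overdue maintenance items 3 > 2 → not met
9. condition 'operates beyond 50 nautical miles' holds; fire-extinguisher inspection 674 days ago vs limit 730 → met
Not met: 6 of 9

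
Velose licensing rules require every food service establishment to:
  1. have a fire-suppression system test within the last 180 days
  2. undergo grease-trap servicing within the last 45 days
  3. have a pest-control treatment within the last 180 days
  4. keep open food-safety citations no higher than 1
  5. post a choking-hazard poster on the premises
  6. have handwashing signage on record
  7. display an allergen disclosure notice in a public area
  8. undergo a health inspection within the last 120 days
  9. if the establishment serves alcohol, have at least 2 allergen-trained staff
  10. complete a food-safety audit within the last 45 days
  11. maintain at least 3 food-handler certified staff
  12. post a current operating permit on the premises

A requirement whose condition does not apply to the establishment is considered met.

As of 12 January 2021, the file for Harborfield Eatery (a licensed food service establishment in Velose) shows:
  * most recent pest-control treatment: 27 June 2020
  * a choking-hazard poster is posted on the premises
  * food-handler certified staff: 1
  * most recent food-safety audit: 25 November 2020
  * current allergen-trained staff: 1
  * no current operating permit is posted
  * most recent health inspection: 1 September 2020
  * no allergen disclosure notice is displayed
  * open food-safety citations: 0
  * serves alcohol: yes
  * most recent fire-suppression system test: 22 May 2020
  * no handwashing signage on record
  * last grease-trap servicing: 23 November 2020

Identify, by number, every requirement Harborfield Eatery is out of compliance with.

1, 2, 3, 6, 7, 8, 9, 10, 11, 12

1. fire-suppression system test 235 days ago vs limit 180 → not met
2. grease-trap servicing 50 days ago vs limit 45 → not met
3. pest-control treatment 199 days ago vs limit 180 → not met
4. open food-safety citations 0 ≤ 1 → met
5. choking-hazard poster present → met
6. handwashing signage absent → not met
7. allergen disclosure notice absent → not met
8. health inspection 133 days ago vs limit 120 → not met
9. condition 'serves alcohol' holds; allergen-trained staff 1 < 2 → not met
10. food-safety audit 48 days ago vs limit 45 → not met
11. food-handler certified staff 1 < 3 → not met
12. current operating permit absent → not met
Not met: 1, 2, 3, 6, 7, 8, 9, 10, 11, 12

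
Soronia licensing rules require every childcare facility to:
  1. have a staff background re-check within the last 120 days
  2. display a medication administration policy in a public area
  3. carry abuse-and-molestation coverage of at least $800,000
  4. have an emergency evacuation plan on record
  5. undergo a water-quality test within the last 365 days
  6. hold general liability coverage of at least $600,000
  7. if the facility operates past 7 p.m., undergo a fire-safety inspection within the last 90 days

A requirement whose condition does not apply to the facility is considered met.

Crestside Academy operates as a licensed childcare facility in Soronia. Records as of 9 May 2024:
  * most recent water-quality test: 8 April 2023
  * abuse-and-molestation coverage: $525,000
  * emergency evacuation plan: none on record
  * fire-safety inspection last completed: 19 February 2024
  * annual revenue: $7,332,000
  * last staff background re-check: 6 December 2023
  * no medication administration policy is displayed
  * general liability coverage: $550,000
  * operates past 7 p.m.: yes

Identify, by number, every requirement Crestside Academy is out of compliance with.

1. staff background re-check 155 days ago vs limit 120 → not met
2. medication administration policy absent → not met
3. abuse-and-molestation coverage $525,000 < $800,000 → not met
4. emergency evacuation plan absent → not met
5. water-quality test 397 days ago vs limit 365 → not met
6. general liability coverage $550,000 < $600,000 → not met
7. condition 'operates past 7 p.m.' holds; fire-safety inspection 80 days ago vs limit 90 → met
Not met: 1, 2, 3, 4, 5, 6

1, 2, 3, 4, 5, 6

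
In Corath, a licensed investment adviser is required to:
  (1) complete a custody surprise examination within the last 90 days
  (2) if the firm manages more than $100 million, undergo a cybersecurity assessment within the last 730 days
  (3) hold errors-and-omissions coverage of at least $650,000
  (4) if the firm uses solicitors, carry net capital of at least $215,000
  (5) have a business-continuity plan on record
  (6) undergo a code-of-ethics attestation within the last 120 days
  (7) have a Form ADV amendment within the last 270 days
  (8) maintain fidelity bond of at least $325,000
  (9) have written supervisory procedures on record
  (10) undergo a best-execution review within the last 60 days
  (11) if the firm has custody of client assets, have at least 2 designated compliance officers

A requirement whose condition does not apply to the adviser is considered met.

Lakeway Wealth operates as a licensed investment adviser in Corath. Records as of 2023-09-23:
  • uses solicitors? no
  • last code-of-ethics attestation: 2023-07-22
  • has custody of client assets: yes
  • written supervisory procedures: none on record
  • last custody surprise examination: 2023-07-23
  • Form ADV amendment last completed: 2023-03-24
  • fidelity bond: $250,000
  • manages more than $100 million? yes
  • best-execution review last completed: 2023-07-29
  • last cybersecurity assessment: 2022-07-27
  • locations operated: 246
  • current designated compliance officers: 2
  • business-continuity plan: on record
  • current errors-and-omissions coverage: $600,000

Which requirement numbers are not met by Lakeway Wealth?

1. custody surprise examination 62 days ago vs limit 90 → met
2. condition 'manages more than $100 million' holds; cybersecurity assessment 423 days ago vs limit 730 → met
3. errors-and-omissions coverage $600,000 < $650,000 → not met
4. condition 'uses solicitors' does not hold → requirement n/a → met
5. business-continuity plan present → met
6. code-of-ethics attestation 63 days ago vs limit 120 → met
7. Form ADV amendment 183 days ago vs limit 270 → met
8. fidelity bond $250,000 < $325,000 → not met
9. written supervisory procedures absent → not met
10. best-execution review 56 days ago vs limit 60 → met
11. condition 'has custody of client assets' holds; designated compliance officers 2 ≥ 2 → met
Not met: 3, 8, 9

3, 8, 9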